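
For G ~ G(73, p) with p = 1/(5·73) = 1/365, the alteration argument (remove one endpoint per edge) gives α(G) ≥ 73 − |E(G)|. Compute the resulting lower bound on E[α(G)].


E[|E(G)|] = C(73, 2)·p = 2628 · (1/365) = 36/5.
E[α(G)] ≥ n − E[|E(G)|] = 73 − 36/5 = 329/5.
Numerically: ≈ 65.8000.
(This is only a lower bound; the true E[α(G)] may be larger.)

E[α(G)] ≥ 329/5 ≈ 65.8000.


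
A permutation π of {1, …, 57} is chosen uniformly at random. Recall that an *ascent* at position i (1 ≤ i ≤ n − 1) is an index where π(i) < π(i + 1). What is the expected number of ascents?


Write X = Σ X_I over i = 1, …, 56, with X_I the indicator of one ascent.
There are 56 indicators.
For each fixed i, the pair (π(i), π(i+1)) is a uniformly random ordered pair of distinct values from {1, …, 57}; by symmetry P[π(i) < π(i+1)] = 1/2.
By linearity: E[X] = 56 · (1/2) = (57 − 1) · (1/2) = 28 ≈ 28.00000.

E[X] = 28 = 28.00000.


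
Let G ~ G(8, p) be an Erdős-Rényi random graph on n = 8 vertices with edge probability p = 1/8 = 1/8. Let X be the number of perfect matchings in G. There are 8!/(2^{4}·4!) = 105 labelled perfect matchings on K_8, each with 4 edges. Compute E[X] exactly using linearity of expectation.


K_8 has 8!/(2^{4}·4!) = 105 labelled perfect matchings.
For each such perfect matching H, let X_H = 1 if all 4 edges of H are present in G. Then P[X_H = 1] = p^{4} = (1/8)^{4} = 1/4096.
By linearity: E[X] = Σ_H E[X_H] = 105 · p^{4} = 105 · 1/4096 = 105/4096.
Numerically: E[X] ≈ 0.025635.

E[X] = 105 · (1/8)^{4} = 105/4096 ≈ 0.025635.


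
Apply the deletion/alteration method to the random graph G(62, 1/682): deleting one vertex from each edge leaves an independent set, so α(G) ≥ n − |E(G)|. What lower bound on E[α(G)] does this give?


E[|E(G)|] = C(62, 2)·p = 1891 · (1/682) = 61/22.
E[α(G)] ≥ n − E[|E(G)|] = 62 − 61/22 = 1303/22.
Numerically: ≈ 59.227273.
(This is only a lower bound; the true E[α(G)] may be larger.)

E[α(G)] ≥ 1303/22 ≈ 59.227273.


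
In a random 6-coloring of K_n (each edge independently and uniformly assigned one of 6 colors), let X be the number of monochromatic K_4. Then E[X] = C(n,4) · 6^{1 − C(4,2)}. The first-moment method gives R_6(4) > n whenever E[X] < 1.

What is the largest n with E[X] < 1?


We need C(n, 4) · 6^{1 − 6} < 1, i.e. C(n, 4) < 6^{6 − 1} = 7776.
Check values of n near the boundary:
  n = 20: C(20, 4) = 4845; 4845 < 7776? YES
  n = 21: C(21, 4) = 5985; 5985 < 7776? YES
  n = 22: C(22, 4) = 7315; 7315 < 7776? YES
  n = 23: C(23, 4) = 8855; 8855 < 7776? NO
The largest n with C(n, 4) < 7776 is n = 22 (where E[X] = 7315/7776 ≈ 0.94072). Hence R_6(4) > 22, i.e. R_6(4) ≥ 23.

Largest n = 22; hence R_6(4) > 22.


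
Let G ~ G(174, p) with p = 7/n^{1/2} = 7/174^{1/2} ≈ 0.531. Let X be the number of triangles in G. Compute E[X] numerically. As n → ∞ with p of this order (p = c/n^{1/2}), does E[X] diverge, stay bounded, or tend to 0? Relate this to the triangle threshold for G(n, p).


Number of potential triangles: C(174, 3) = 862924.
Each occurs with probability p³ ≈ (0.531)³ ≈ 1.49441e-01.
By linearity: E[X] = C(174, 3)·p³ ≈ 862924 · 1.49441e-01 ≈ 128956.369.
Since α = 1/2 < 1, p = c/n^{1/2} ≫ 1/n is above the triangle threshold p ~ 1/n. Asymptotically E[X] ~ (c³/6)·n^{3(1−α)} = (7³/6)·n^{1.5} → ∞; triangles are abundant w.h.p.

E[X] ≈ 128956.369; in regime p = Θ(1/n^{1/2}) E[X] diverges (above the triangle threshold p ~ 1/n).


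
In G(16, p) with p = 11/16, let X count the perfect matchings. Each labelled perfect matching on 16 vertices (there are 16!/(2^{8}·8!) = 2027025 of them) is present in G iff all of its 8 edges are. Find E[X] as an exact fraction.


K_16 has 16!/(2^{8}·8!) = 2027025 labelled perfect matchings.
For each such perfect matching H, let X_H = 1 if all 8 edges of H are present in G. Then P[X_H = 1] = p^{8} = (11/16)^{8} = 214358881/4294967296.
By linearity: E[X] = Σ_H E[X_H] = 2027025 · p^{8} = 2027025 · 214358881/4294967296 = 434510810759025/4294967296.
Numerically: E[X] ≈ 1.01e+05.

E[X] = 2027025 · (11/16)^{8} = 434510810759025/4294967296 ≈ 1.01e+05.


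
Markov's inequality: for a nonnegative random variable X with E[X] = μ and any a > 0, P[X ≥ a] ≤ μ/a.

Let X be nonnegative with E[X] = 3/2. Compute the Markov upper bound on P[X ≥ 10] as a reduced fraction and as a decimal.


μ = E[X] = 3/2, a = 10.
Markov: P[X ≥ 10] ≤ μ/a = (3/2)/10 = 3/20.
Numerically: ≈ 0.15000.
(Since a = 10 > μ = 1.50000, the bound 3/20 is < 1 and informative.)

P[X ≥ 10] ≤ 3/20 ≈ 0.15000.


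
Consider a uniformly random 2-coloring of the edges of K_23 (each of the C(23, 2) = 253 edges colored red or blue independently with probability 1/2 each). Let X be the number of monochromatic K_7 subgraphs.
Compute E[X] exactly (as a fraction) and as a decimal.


Let X = Σ_S X_S over the C(23, 7) = 245157 subsets S of size 7, where X_S = 1 if the K_7 on S is monochromatic.
For a fixed S, the K_7 on S has C(7, 2) = 21 edges. P[all 21 edges red] = (1/2)^21, and likewise for blue, so P[monochromatic] = 2·(1/2)^21 = 2^{1 − 21} = 1/1048576.
By linearity: E[X] = C(23, 7) · 2^{1 − 21} = 245157 · 1/1048576 = 245157/1048576.
Numerically: E[X] ≈ 0.234.

E[X] = C(23,7)·2^(1−C(7,2)) = 245157/1048576 ≈ 0.234.


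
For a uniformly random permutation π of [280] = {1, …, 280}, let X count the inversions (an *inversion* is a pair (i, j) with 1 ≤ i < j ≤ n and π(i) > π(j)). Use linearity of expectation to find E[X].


Write X = Σ X_I over the C(280, 2) = 39060 pairs i < j, with X_I the indicator of one inversion.
There are 39060 indicators.
For each fixed pair i < j, the values π(i) and π(j) are two distinct elements of {1, …, 280} in uniformly random order; by symmetry P[π(i) > π(j)] = 1/2.
By linearity: E[X] = 39060 · (1/2) = C(280, 2) · (1/2) = 39060/2 = 19530 ≈ 19530.0000.

E[X] = 19530 = 19530.0000.


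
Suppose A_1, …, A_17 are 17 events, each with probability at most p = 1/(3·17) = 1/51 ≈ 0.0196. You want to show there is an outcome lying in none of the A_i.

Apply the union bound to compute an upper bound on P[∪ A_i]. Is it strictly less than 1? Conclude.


Union bound: P[∪_{i=1}^{17} A_i] ≤ Σ_i P[A_i] ≤ 17·p = 17·(1/51) = 1/3.
Numerically: 1/3 ≈ 0.3333.
Is 1/3 < 1? YES.
Since P[∪ A_i] ≤ 1/3 < 1, the complement has P[∩ A_i^c] ≥ 1 − 1/3 = 2/3 > 0, so some outcome avoids every A_i.

17·p = 1/3 ≈ 0.3333; existence CERTIFIED by the union bound.


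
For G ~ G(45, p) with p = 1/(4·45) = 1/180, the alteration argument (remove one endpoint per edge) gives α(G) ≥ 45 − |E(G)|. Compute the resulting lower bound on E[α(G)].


E[|E(G)|] = C(45, 2)·p = 990 · (1/180) = 11/2.
E[α(G)] ≥ n − E[|E(G)|] = 45 − 11/2 = 79/2.
Numerically: ≈ 39.500000.
(This is only a lower bound; the true E[α(G)] may be larger.)

E[α(G)] ≥ 79/2 ≈ 39.500000.


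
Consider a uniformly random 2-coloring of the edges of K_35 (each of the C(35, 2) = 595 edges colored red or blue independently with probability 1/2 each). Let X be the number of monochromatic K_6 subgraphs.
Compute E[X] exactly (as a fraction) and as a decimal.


Let X = Σ_S X_S over the C(35, 6) = 1623160 subsets S of size 6, where X_S = 1 if the K_6 on S is monochromatic.
For a fixed S, the K_6 on S has C(6, 2) = 15 edges. P[all 15 edges red] = (1/2)^15, and likewise for blue, so P[monochromatic] = 2·(1/2)^15 = 2^{1 − 15} = 1/16384.
By linearity: E[X] = C(35, 6) · 2^{1 − 15} = 1623160 · 1/16384 = 202895/2048.
Numerically: E[X] ≈ 99.070.

E[X] = C(35,6)·2^(1−C(6,2)) = 202895/2048 ≈ 99.070.


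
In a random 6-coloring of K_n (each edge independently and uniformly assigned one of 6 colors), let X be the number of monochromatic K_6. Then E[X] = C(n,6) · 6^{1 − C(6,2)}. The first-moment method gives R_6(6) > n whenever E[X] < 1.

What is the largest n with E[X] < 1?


We need C(n, 6) · 6^{1 − 15} < 1, i.e. C(n, 6) < 6^{15 − 1} = 78364164096.
Check values of n near the boundary:
  n = 195: C(195, 6) = 70656049360; 70656049360 < 78364164096? YES
  n = 196: C(196, 6) = 72887293024; 72887293024 < 78364164096? YES
  n = 197: C(197, 6) = 75176946208; 75176946208 < 78364164096? YES
  n = 198: C(198, 6) = 77526225777; 77526225777 < 78364164096? YES
  n = 199: C(199, 6) = 79936367511; 79936367511 < 78364164096? NO
The largest n with C(n, 6) < 78364164096 is n = 198 (where E[X] = 25842075259/26121388032 ≈ 0.9893071). Hence R_6(6) > 198, i.e. R_6(6) ≥ 199.

Largest n = 198; hence R_6(6) > 198.


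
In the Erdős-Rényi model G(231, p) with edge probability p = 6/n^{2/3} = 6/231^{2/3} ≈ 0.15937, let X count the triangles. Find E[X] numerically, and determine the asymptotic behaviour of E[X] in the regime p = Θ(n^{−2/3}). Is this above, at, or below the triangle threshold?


Number of potential triangles: C(231, 3) = 2027795.
Each occurs with probability p³ ≈ (0.15937)³ ≈ 4.0479002e-03.
By linearity: E[X] = C(231, 3)·p³ ≈ 2027795 · 4.0479002e-03 ≈ 8208.31169.
Since α = 2/3 < 1, p = c/n^{2/3} ≫ 1/n is above the triangle threshold p ~ 1/n. Asymptotically E[X] ~ (c³/6)·n^{3(1−α)} = (6³/6)·n^{1} → ∞; triangles are abundant w.h.p.

E[X] ≈ 8208.31169; in regime p = Θ(1/n^{2/3}) E[X] diverges (above the triangle threshold p ~ 1/n).


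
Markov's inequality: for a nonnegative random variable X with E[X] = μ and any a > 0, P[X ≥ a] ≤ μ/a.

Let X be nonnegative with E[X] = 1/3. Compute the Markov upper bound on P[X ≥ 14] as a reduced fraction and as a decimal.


μ = E[X] = 1/3, a = 14.
Markov: P[X ≥ 14] ≤ μ/a = (1/3)/14 = 1/42.
Numerically: ≈ 0.02381.
(Since a = 14 > μ = 0.33333, the bound 1/42 is < 1 and informative.)

P[X ≥ 14] ≤ 1/42 ≈ 0.02381.


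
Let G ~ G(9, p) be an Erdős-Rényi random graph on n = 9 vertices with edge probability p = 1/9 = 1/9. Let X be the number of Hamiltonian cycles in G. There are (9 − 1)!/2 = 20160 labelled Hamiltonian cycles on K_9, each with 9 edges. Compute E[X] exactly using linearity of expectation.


K_9 has (9 − 1)!/2 = 20160 labelled Hamiltonian cycles.
For each such Hamiltonian cycle H, let X_H = 1 if all 9 edges of H are present in G. Then P[X_H = 1] = p^{9} = (1/9)^{9} = 1/387420489.
By linearity: E[X] = Σ_H E[X_H] = 20160 · p^{9} = 20160 · 1/387420489 = 2240/43046721.
Numerically: E[X] ≈ 5.2e-05.

E[X] = 20160 · (1/9)^{9} = 2240/43046721 ≈ 5.2e-05.


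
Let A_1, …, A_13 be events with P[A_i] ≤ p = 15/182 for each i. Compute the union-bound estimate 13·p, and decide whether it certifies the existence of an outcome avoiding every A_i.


Union bound: P[∪_{i=1}^{13} A_i] ≤ Σ_i P[A_i] ≤ 13·p = 13·(15/182) = 15/14.
Numerically: 15/14 ≈ 1.0714.
Is 15/14 < 1? NO.
Since the bound 15/14 is ≥ 1, the union bound is uninformative here; it does NOT by itself certify existence.

13·p = 15/14 ≈ 1.0714; existence NOT certified by the union bound.


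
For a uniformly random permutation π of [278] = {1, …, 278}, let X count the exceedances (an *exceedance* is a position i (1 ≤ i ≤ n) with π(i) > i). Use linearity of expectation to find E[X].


Write X = Σ_{i=1}^{278} X_i, where X_i = 1_{π(i) > i}.
For each fixed i, π(i) is uniform over {1, …, 278} (marginal of a uniform permutation), so P[π(i) > i] = (n − i)/n. Summing: Σ_{i=1}^{278} (n − i)/n = (0 + 1 + … + 277)/278 = 278(278 − 1)/(2·278) = (278 − 1)/2.
Hence E[X] = Σ_{i=1}^{278} (278 − i)/278 = 277/2 ≈ 138.500000.

E[X] = 277/2 = 138.500000.


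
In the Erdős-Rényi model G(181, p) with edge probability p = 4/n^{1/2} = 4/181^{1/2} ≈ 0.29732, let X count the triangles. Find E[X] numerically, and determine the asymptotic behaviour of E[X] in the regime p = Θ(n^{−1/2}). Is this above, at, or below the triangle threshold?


Number of potential triangles: C(181, 3) = 971970.
Each occurs with probability p³ ≈ (0.29732)³ ≈ 2.6282224e-02.
By linearity: E[X] = C(181, 3)·p³ ≈ 971970 · 2.6282224e-02 ≈ 25545.53322.
Since α = 1/2 < 1, p = c/n^{1/2} ≫ 1/n is above the triangle threshold p ~ 1/n. Asymptotically E[X] ~ (c³/6)·n^{3(1−α)} = (4³/6)·n^{1.5} → ∞; triangles are abundant w.h.p.

E[X] ≈ 25545.53322; in regime p = Θ(1/n^{1/2}) E[X] diverges (above the triangle threshold p ~ 1/n).


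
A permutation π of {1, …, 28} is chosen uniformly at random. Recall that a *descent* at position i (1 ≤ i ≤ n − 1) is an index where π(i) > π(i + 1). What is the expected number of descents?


Write X = Σ X_I over i = 1, …, 27, with X_I the indicator of one descent.
There are 27 indicators.
For each fixed i, the pair (π(i), π(i+1)) is a uniformly random ordered pair of distinct values from {1, …, 28}; by symmetry P[π(i) > π(i+1)] = 1/2.
By linearity: E[X] = 27 · (1/2) = (28 − 1) · (1/2) = 27/2 ≈ 13.50000.

E[X] = 27/2 = 13.50000.


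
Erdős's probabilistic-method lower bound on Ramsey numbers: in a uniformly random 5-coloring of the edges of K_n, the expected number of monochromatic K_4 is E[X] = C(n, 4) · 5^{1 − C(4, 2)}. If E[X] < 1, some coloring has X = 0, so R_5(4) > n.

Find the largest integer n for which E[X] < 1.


We need C(n, 4) · 5^{1 − 6} < 1, i.e. C(n, 4) < 5^{6 − 1} = 3125.
Check values of n near the boundary:
  n = 17: C(17, 4) = 2380; 2380 < 3125? YES
  n = 18: C(18, 4) = 3060; 3060 < 3125? YES
  n = 19: C(19, 4) = 3876; 3876 < 3125? NO
  n = 20: C(20, 4) = 4845; 4845 < 3125? NO
The largest n with C(n, 4) < 3125 is n = 18 (where E[X] = 612/625 ≈ 0.9792). Hence R_5(4) > 18, i.e. R_5(4) ≥ 19.

Largest n = 18; hence R_5(4) > 18.


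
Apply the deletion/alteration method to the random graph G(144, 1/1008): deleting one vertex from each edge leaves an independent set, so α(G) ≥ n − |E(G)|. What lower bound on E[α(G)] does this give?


E[|E(G)|] = C(144, 2)·p = 10296 · (1/1008) = 143/14.
E[α(G)] ≥ n − E[|E(G)|] = 144 − 143/14 = 1873/14.
Numerically: ≈ 133.78571.
(This is only a lower bound; the true E[α(G)] may be larger.)

E[α(G)] ≥ 1873/14 ≈ 133.78571.


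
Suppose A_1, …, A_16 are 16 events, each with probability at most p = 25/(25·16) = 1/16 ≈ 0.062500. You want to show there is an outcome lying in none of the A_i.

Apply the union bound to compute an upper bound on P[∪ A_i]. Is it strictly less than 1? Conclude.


Union bound: P[∪_{i=1}^{16} A_i] ≤ Σ_i P[A_i] ≤ 16·p = 16·(1/16) = 1.
Numerically: 1 ≈ 1.000000.
Is 1 < 1? NO.
Since the bound 1 is ≥ 1, the union bound is uninformative here; it does NOT by itself certify existence.

16·p = 1 ≈ 1.000000; existence NOT certified by the union bound.


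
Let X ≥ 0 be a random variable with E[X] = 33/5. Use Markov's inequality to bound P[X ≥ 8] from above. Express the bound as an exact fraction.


μ = E[X] = 33/5, a = 8.
Markov: P[X ≥ 8] ≤ μ/a = (33/5)/8 = 33/40.
Numerically: ≈ 0.8250.
(Since a = 8 > μ = 6.6000, the bound 33/40 is < 1 and informative.)

P[X ≥ 8] ≤ 33/40 ≈ 0.8250.


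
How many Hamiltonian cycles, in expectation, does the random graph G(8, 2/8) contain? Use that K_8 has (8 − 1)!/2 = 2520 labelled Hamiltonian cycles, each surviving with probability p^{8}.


K_8 has (8 − 1)!/2 = 2520 labelled Hamiltonian cycles.
For each such Hamiltonian cycle H, let X_H = 1 if all 8 edges of H are present in G. Then P[X_H = 1] = p^{8} = (1/4)^{8} = 1/65536.
Summing the indicators: E[X] = Σ_H E[X_H] = 2520 · p^{8} = 2520 · 1/65536 = 315/8192.
Numerically: E[X] ≈ 0.03845.

E[X] = 2520 · (1/4)^{8} = 315/8192 ≈ 0.03845.


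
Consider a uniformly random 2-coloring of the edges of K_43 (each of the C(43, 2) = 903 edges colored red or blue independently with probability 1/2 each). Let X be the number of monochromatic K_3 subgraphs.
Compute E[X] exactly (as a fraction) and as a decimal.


Let X = Σ_S X_S over the C(43, 3) = 12341 subsets S of size 3, where X_S = 1 if the K_3 on S is monochromatic.
For a fixed S, the K_3 on S has C(3, 2) = 3 edges. P[all 3 edges red] = (1/2)^3, and likewise for blue, so P[monochromatic] = 2·(1/2)^3 = 2^{1 − 3} = 1/4.
By linearity: E[X] = C(43, 3) · 2^{1 − 3} = 12341 · 1/4 = 12341/4.
Numerically: E[X] ≈ 3085.250000.

E[X] = C(43,3)·2^(1−C(3,2)) = 12341/4 ≈ 3085.250000.


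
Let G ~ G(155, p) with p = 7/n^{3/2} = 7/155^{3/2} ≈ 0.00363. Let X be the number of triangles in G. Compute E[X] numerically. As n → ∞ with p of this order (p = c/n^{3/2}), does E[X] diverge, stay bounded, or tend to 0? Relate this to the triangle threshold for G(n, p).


Number of potential triangles: C(155, 3) = 608685.
Each occurs with probability p³ ≈ (0.00363)³ ≈ 4.77311e-08.
By linearity: E[X] = C(155, 3)·p³ ≈ 608685 · 4.77311e-08 ≈ 0.029.
Since α = 3/2 > 1, p = c/n^{3/2} = o(1/n) is below the triangle threshold p ~ 1/n. Asymptotically E[X] ~ (c³/6)·n^{3(1−α)} = (7³/6)·n^{-1.5} → 0, so by Markov's inequality G has no triangles w.h.p.

E[X] ≈ 0.029; in regime p = Θ(1/n^{3/2}) E[X] tends to 0 (below the triangle threshold p ~ 1/n).


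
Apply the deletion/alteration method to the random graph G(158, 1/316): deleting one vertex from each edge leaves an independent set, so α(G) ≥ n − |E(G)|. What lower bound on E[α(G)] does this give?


E[|E(G)|] = C(158, 2)·p = 12403 · (1/316) = 157/4.
E[α(G)] ≥ n − E[|E(G)|] = 158 − 157/4 = 475/4.
Numerically: ≈ 118.750.
(This is only a lower bound; the true E[α(G)] may be larger.)

E[α(G)] ≥ 475/4 ≈ 118.750.


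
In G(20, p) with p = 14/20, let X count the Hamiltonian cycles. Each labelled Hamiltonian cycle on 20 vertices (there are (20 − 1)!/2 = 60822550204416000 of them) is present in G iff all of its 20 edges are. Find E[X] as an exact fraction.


K_20 has (20 − 1)!/2 = 60822550204416000 labelled Hamiltonian cycles.
For each such Hamiltonian cycle H, let X_H = 1 if all 20 edges of H are present in G. Then P[X_H = 1] = p^{20} = (7/10)^{20} = 79792266297612001/100000000000000000000.
By linearity: E[X] = Σ_H E[X_H] = 60822550204416000 · p^{20} = 60822550204416000 · 79792266297612001/100000000000000000000 = 1184855742873690605203907421/24414062500000.
Numerically: E[X] ≈ 4.85e+13.

E[X] = 60822550204416000 · (7/10)^{20} = 1184855742873690605203907421/24414062500000 ≈ 4.85e+13.


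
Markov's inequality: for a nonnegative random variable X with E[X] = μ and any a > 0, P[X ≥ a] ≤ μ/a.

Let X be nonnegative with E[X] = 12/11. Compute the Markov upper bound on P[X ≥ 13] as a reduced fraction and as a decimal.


μ = E[X] = 12/11, a = 13.
Markov: P[X ≥ 13] ≤ μ/a = (12/11)/13 = 12/143.
Numerically: ≈ 0.083916.
(Since a = 13 > μ = 1.090909, the bound 12/143 is < 1 and informative.)

P[X ≥ 13] ≤ 12/143 ≈ 0.083916.


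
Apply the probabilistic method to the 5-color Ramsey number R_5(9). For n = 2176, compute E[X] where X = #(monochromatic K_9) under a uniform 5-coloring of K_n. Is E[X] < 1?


E[X] = C(2176, 9) · 5^{1 − 36} = 2964644298134342657641600 · 5^{−35} = 2964644298134342657641600/2910383045673370361328125.
As a reduced fraction: E[X] = 118585771925373706305664/116415321826934814453125 ≈ 1.01864.
Is E[X] < 1? NO.
Since E[X] ≥ 1, the first-moment bound is inconclusive at n = 2176; it does NOT by itself certify R_5(9) > 2176.

E[X] = 118585771925373706305664/116415321826934814453125 ≈ 1.01864; E[X] ≥ 1; first-moment method inconclusive here.


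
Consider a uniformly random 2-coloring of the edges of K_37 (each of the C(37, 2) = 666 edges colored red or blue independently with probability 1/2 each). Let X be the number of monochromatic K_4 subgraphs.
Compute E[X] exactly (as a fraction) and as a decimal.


Let X = Σ_S X_S over the C(37, 4) = 66045 subsets S of size 4, where X_S = 1 if the K_4 on S is monochromatic.
For a fixed S, the K_4 on S has C(4, 2) = 6 edges. P[all 6 edges red] = (1/2)^6, and likewise for blue, so P[monochromatic] = 2·(1/2)^6 = 2^{1 − 6} = 1/32.
Summing: E[X] = C(37, 4) · 2^{1 − 6} = 66045 · 1/32 = 66045/32.
Numerically: E[X] ≈ 2063.906250.

E[X] = C(37,4)·2^(1−C(4,2)) = 66045/32 ≈ 2063.906250.


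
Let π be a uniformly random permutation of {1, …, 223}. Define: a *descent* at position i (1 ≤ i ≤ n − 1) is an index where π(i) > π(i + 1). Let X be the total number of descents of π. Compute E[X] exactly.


Write X = Σ X_I over i = 1, …, 222, with X_I the indicator of one descent.
There are 222 indicators.
For each fixed i, the pair (π(i), π(i+1)) is a uniformly random ordered pair of distinct values from {1, …, 223}; by symmetry P[π(i) > π(i+1)] = 1/2.
By linearity: E[X] = 222 · (1/2) = (223 − 1) · (1/2) = 111 ≈ 111.00000.

E[X] = 111 = 111.00000.


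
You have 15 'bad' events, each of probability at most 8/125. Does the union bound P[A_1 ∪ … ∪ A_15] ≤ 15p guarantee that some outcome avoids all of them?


Union bound: P[∪_{i=1}^{15} A_i] ≤ Σ_i P[A_i] ≤ 15·p = 15·(8/125) = 24/25.
Numerically: 24/25 ≈ 0.9600.
Is 24/25 < 1? YES.
Since P[∪ A_i] ≤ 24/25 < 1, the complement has P[∩ A_i^c] ≥ 1 − 24/25 = 1/25 > 0, so some outcome avoids every A_i.

15·p = 24/25 ≈ 0.9600; existence CERTIFIED by the union bound.


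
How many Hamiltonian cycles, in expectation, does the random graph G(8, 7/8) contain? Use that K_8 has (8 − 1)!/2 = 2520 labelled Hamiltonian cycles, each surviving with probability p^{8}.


K_8 has (8 − 1)!/2 = 2520 labelled Hamiltonian cycles.
For each such Hamiltonian cycle H, let X_H = 1 if all 8 edges of H are present in G. Then P[X_H = 1] = p^{8} = (7/8)^{8} = 5764801/16777216.
By linearity of expectation: E[X] = Σ_H E[X_H] = 2520 · p^{8} = 2520 · 5764801/16777216 = 1815912315/2097152.
Numerically: E[X] ≈ 865.894.

E[X] = 2520 · (7/8)^{8} = 1815912315/2097152 ≈ 865.894.


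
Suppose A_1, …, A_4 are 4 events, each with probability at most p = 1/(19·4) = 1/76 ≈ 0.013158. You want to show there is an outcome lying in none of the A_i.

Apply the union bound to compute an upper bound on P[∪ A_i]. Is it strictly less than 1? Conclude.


Union bound: P[∪_{i=1}^{4} A_i] ≤ Σ_i P[A_i] ≤ 4·p = 4·(1/76) = 1/19.
Numerically: 1/19 ≈ 0.052632.
Is 1/19 < 1? YES.
Since P[∪ A_i] ≤ 1/19 < 1, the complement has P[∩ A_i^c] ≥ 1 − 1/19 = 18/19 > 0, so some outcome avoids every A_i.

4·p = 1/19 ≈ 0.052632; existence CERTIFIED by the union bound.


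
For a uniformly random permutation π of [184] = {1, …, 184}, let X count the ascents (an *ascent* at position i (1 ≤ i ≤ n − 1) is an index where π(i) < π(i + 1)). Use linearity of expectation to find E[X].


Write X = Σ X_I over i = 1, …, 183, with X_I the indicator of one ascent.
There are 183 indicators.
For each fixed i, the pair (π(i), π(i+1)) is a uniformly random ordered pair of distinct values from {1, …, 184}; by symmetry P[π(i) < π(i+1)] = 1/2.
By linearity: E[X] = 183 · (1/2) = (184 − 1) · (1/2) = 183/2 ≈ 91.50000.

E[X] = 183/2 = 91.50000.


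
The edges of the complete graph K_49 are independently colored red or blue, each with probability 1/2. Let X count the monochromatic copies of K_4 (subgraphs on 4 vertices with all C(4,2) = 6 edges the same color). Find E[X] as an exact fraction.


Let X = Σ_S X_S over the C(49, 4) = 211876 subsets S of size 4, where X_S = 1 if the K_4 on S is monochromatic.
For a fixed S, the K_4 on S has C(4, 2) = 6 edges. P[all 6 edges red] = (1/2)^6, and likewise for blue, so P[monochromatic] = 2·(1/2)^6 = 2^{1 − 6} = 1/32.
Summing: E[X] = C(49, 4) · 2^{1 − 6} = 211876 · 1/32 = 52969/8.
Numerically: E[X] ≈ 6621.1250.

E[X] = C(49,4)·2^(1−C(4,2)) = 52969/8 ≈ 6621.1250.


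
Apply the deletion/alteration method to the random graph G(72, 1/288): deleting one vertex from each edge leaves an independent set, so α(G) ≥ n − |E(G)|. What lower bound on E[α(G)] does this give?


E[|E(G)|] = C(72, 2)·p = 2556 · (1/288) = 71/8.
E[α(G)] ≥ n − E[|E(G)|] = 72 − 71/8 = 505/8.
Numerically: ≈ 63.1250.
(This is only a lower bound; the true E[α(G)] may be larger.)

E[α(G)] ≥ 505/8 ≈ 63.1250.


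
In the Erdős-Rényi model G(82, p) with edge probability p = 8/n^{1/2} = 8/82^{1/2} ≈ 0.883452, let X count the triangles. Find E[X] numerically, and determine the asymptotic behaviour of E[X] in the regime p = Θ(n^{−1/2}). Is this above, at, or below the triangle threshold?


Number of potential triangles: C(82, 3) = 88560.
Each occurs with probability p³ ≈ (0.883452)³ ≈ 6.89523675e-01.
By linearity: E[X] = C(82, 3)·p³ ≈ 88560 · 6.89523675e-01 ≈ 61064.216658.
Since α = 1/2 < 1, p = c/n^{1/2} ≫ 1/n is above the triangle threshold p ~ 1/n. Asymptotically E[X] ~ (c³/6)·n^{3(1−α)} = (8³/6)·n^{1.5} → ∞; triangles are abundant w.h.p.

E[X] ≈ 61064.216658; in regime p = Θ(1/n^{1/2}) E[X] diverges (above the triangle threshold p ~ 1/n).


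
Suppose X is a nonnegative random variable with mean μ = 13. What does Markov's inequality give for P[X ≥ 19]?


μ = E[X] = 13, a = 19.
Markov: P[X ≥ 19] ≤ μ/a = (13)/19 = 13/19.
Numerically: ≈ 0.68421.
(Since a = 19 > μ = 13.00000, the bound 13/19 is < 1 and informative.)

P[X ≥ 19] ≤ 13/19 ≈ 0.68421.


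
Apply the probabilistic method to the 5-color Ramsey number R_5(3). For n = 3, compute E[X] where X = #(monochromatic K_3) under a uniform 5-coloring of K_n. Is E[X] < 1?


E[X] = C(3, 3) · 5^{1 − 3} = 1 · 5^{−2} = 1/25.
As a reduced fraction: E[X] = 1/25 ≈ 0.040.
Is E[X] < 1? YES.
Since E[X] < 1, there exists a 5-coloring of K_{3} with no monochromatic K_3; hence R_5(3) > 3.

E[X] = 1/25 ≈ 0.040; E[X] < 1, so R_5(3) > 3.


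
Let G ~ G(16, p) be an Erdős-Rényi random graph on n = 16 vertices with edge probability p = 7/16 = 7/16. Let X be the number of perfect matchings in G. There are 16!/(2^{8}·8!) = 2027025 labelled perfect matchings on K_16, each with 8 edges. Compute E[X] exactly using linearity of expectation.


K_16 has 16!/(2^{8}·8!) = 2027025 labelled perfect matchings.
For each such perfect matching H, let X_H = 1 if all 8 edges of H are present in G. Then P[X_H = 1] = p^{8} = (7/16)^{8} = 5764801/4294967296.
By linearity: E[X] = Σ_H E[X_H] = 2027025 · p^{8} = 2027025 · 5764801/4294967296 = 11685395747025/4294967296.
Numerically: E[X] ≈ 2720.72.

E[X] = 2027025 · (7/16)^{8} = 11685395747025/4294967296 ≈ 2720.72.


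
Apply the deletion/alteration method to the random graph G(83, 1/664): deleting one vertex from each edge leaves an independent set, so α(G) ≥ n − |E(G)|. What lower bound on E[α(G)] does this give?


E[|E(G)|] = C(83, 2)·p = 3403 · (1/664) = 41/8.
E[α(G)] ≥ n − E[|E(G)|] = 83 − 41/8 = 623/8.
Numerically: ≈ 77.875.
(This is only a lower bound; the true E[α(G)] may be larger.)

E[α(G)] ≥ 623/8 ≈ 77.875.


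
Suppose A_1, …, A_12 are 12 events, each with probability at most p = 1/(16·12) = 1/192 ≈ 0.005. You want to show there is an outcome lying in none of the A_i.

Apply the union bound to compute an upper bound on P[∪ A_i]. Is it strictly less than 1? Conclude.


Union bound: P[∪_{i=1}^{12} A_i] ≤ Σ_i P[A_i] ≤ 12·p = 12·(1/192) = 1/16.
Numerically: 1/16 ≈ 0.062.
Is 1/16 < 1? YES.
Since P[∪ A_i] ≤ 1/16 < 1, the complement has P[∩ A_i^c] ≥ 1 − 1/16 = 15/16 > 0, so some outcome avoids every A_i.

12·p = 1/16 ≈ 0.062; existence CERTIFIED by the union bound.


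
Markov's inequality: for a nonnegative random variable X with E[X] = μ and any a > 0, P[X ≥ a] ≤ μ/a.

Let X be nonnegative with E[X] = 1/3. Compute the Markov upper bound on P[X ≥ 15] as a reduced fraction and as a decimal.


μ = E[X] = 1/3, a = 15.
Markov: P[X ≥ 15] ≤ μ/a = (1/3)/15 = 1/45.
Numerically: ≈ 0.022.
(Since a = 15 > μ = 0.333, the bound 1/45 is < 1 and informative.)

P[X ≥ 15] ≤ 1/45 ≈ 0.022.


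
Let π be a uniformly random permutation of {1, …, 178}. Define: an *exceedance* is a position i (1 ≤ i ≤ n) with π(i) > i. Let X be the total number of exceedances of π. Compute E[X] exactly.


Write X = Σ_{i=1}^{178} X_i, where X_i = 1_{π(i) > i}.
For each fixed i, π(i) is uniform over {1, …, 178} (marginal of a uniform permutation), so P[π(i) > i] = (n − i)/n. Summing: Σ_{i=1}^{178} (n − i)/n = (0 + 1 + … + 177)/178 = 178(178 − 1)/(2·178) = (178 − 1)/2.
Hence E[X] = Σ_{i=1}^{178} (178 − i)/178 = 177/2 ≈ 88.500000.

E[X] = 177/2 = 88.500000.


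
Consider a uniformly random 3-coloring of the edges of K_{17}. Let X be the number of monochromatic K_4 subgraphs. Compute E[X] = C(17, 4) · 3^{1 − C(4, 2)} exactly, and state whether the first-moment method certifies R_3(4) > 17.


E[X] = C(17, 4) · 3^{1 − 6} = 2380 · 3^{−5} = 2380/243.
As a reduced fraction: E[X] = 2380/243 ≈ 9.79424.
Is E[X] < 1? NO.
Since E[X] ≥ 1, the first-moment bound is inconclusive at n = 17; it does NOT by itself certify R_3(4) > 17.

E[X] = 2380/243 ≈ 9.79424; E[X] ≥ 1; first-moment method inconclusive here.


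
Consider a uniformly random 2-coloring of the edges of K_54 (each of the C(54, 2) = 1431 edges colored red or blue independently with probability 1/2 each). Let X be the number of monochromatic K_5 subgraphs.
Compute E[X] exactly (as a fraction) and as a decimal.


Let X = Σ_S X_S over the C(54, 5) = 3162510 subsets S of size 5, where X_S = 1 if the K_5 on S is monochromatic.
For a fixed S, the K_5 on S has C(5, 2) = 10 edges. P[all 10 edges red] = (1/2)^10, and likewise for blue, so P[monochromatic] = 2·(1/2)^10 = 2^{1 − 10} = 1/512.
Summing: E[X] = C(54, 5) · 2^{1 − 10} = 3162510 · 1/512 = 1581255/256.
Numerically: E[X] ≈ 6176.777.

E[X] = C(54,5)·2^(1−C(5,2)) = 1581255/256 ≈ 6176.777.


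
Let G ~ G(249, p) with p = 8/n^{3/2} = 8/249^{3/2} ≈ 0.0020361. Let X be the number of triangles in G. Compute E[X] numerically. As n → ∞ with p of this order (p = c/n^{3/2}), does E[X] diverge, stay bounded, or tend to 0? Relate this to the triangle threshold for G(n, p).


Number of potential triangles: C(249, 3) = 2542124.
Each occurs with probability p³ ≈ (0.0020361)³ ≈ 8.4405918e-09.
By linearity: E[X] = C(249, 3)·p³ ≈ 2542124 · 8.4405918e-09 ≈ 0.02146.
Since α = 3/2 > 1, p = c/n^{3/2} = o(1/n) is below the triangle threshold p ~ 1/n. Asymptotically E[X] ~ (c³/6)·n^{3(1−α)} = (8³/6)·n^{-1.5} → 0, so by Markov's inequality G has no triangles w.h.p.

E[X] ≈ 0.02146; in regime p = Θ(1/n^{3/2}) E[X] tends to 0 (below the triangle threshold p ~ 1/n).


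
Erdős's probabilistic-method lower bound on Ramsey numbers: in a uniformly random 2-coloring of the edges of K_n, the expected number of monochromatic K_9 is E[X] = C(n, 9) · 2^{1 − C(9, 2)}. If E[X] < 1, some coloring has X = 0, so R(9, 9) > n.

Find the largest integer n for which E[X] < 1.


We need C(n, 9) · 2^{1 − 36} < 1, i.e. C(n, 9) < 2^{36 − 1} = 34359738368.
Check values of n near the boundary:
  n = 63: C(63, 9) = 23667689815; 23667689815 < 34359738368? YES
  n = 64: C(64, 9) = 27540584512; 27540584512 < 34359738368? YES
  n = 65: C(65, 9) = 31966749880; 31966749880 < 34359738368? YES
  n = 66: C(66, 9) = 37014131440; 37014131440 < 34359738368? NO
  n = 67: C(67, 9) = 42757703560; 42757703560 < 34359738368? NO
The largest n with C(n, 9) < 34359738368 is n = 65 (where E[X] = 3995843735/4294967296 ≈ 0.9304). Hence R(9, 9) > 65, i.e. R(9, 9) ≥ 66.

Largest n = 65; hence R(9, 9) > 65.


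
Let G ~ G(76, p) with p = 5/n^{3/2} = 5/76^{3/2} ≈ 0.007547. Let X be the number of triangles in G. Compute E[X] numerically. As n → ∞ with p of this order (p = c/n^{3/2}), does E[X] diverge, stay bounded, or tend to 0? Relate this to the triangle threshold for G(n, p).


Number of potential triangles: C(76, 3) = 70300.
Each occurs with probability p³ ≈ (0.007547)³ ≈ 4.297826e-07.
By linearity: E[X] = C(76, 3)·p³ ≈ 70300 · 4.297826e-07 ≈ 0.0302.
Since α = 3/2 > 1, p = c/n^{3/2} = o(1/n) is below the triangle threshold p ~ 1/n. Asymptotically E[X] ~ (c³/6)·n^{3(1−α)} = (5³/6)·n^{-1.5} → 0, so by Markov's inequality G has no triangles w.h.p.

E[X] ≈ 0.0302; in regime p = Θ(1/n^{3/2}) E[X] tends to 0 (below the triangle threshold p ~ 1/n).


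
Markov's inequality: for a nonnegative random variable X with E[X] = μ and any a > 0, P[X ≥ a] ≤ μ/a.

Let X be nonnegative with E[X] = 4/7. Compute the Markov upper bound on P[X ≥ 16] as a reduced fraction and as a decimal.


μ = E[X] = 4/7, a = 16.
Markov: P[X ≥ 16] ≤ μ/a = (4/7)/16 = 1/28.
Numerically: ≈ 0.0357.
(Since a = 16 > μ = 0.5714, the bound 1/28 is < 1 and informative.)

P[X ≥ 16] ≤ 1/28 ≈ 0.0357.


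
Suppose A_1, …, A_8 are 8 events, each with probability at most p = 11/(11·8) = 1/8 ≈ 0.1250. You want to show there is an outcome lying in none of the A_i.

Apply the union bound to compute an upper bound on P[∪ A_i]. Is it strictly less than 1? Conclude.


Union bound: P[∪_{i=1}^{8} A_i] ≤ Σ_i P[A_i] ≤ 8·p = 8·(1/8) = 1.
Numerically: 1 ≈ 1.0000.
Is 1 < 1? NO.
Since the bound 1 is ≥ 1, the union bound is uninformative here; it does NOT by itself certify existence.

8·p = 1 ≈ 1.0000; existence NOT certified by the union bound.


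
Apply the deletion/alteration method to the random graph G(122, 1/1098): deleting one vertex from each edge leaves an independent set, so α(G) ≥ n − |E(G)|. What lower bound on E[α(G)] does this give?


E[|E(G)|] = C(122, 2)·p = 7381 · (1/1098) = 121/18.
E[α(G)] ≥ n − E[|E(G)|] = 122 − 121/18 = 2075/18.
Numerically: ≈ 115.277778.
(This is only a lower bound; the true E[α(G)] may be larger.)

E[α(G)] ≥ 2075/18 ≈ 115.277778.


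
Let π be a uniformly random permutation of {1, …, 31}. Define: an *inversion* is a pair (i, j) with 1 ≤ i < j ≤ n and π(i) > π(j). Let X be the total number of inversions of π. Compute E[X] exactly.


Write X = Σ X_I over the C(31, 2) = 465 pairs i < j, with X_I the indicator of one inversion.
There are 465 indicators.
For each fixed pair i < j, the values π(i) and π(j) are two distinct elements of {1, …, 31} in uniformly random order; by symmetry P[π(i) > π(j)] = 1/2.
By linearity: E[X] = 465 · (1/2) = C(31, 2) · (1/2) = 465/2 = 465/2 ≈ 232.500.

E[X] = 465/2 = 232.500.


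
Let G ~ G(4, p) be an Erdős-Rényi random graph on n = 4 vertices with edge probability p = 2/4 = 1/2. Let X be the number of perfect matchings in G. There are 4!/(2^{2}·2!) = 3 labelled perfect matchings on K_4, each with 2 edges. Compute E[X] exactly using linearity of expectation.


K_4 has 4!/(2^{2}·2!) = 3 labelled perfect matchings.
For each such perfect matching H, let X_H = 1 if all 2 edges of H are present in G. Then P[X_H = 1] = p^{2} = (1/2)^{2} = 1/4.
Summing the indicators: E[X] = Σ_H E[X_H] = 3 · p^{2} = 3 · 1/4 = 3/4.
Numerically: E[X] ≈ 0.75.

E[X] = 3 · (1/2)^{2} = 3/4 ≈ 0.75.


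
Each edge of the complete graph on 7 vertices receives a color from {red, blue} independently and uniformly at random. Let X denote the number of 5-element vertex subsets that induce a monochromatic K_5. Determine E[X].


Let X = Σ_S X_S over the C(7, 5) = 21 subsets S of size 5, where X_S = 1 if the K_5 on S is monochromatic.
For a fixed S, the K_5 on S has C(5, 2) = 10 edges. P[all 10 edges red] = (1/2)^10, and likewise for blue, so P[monochromatic] = 2·(1/2)^10 = 2^{1 − 10} = 1/512.
Summing: E[X] = C(7, 5) · 2^{1 − 10} = 21 · 1/512 = 21/512.
Numerically: E[X] ≈ 0.041.

E[X] = C(7,5)·2^(1−C(5,2)) = 21/512 ≈ 0.041.


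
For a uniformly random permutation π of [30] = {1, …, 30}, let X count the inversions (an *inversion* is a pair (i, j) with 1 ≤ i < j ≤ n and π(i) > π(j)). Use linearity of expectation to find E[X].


Write X = Σ X_I over the C(30, 2) = 435 pairs i < j, with X_I the indicator of one inversion.
There are 435 indicators.
For each fixed pair i < j, the values π(i) and π(j) are two distinct elements of {1, …, 30} in uniformly random order; by symmetry P[π(i) > π(j)] = 1/2.
By linearity: E[X] = 435 · (1/2) = C(30, 2) · (1/2) = 435/2 = 435/2 ≈ 217.50000.

E[X] = 435/2 = 217.50000.


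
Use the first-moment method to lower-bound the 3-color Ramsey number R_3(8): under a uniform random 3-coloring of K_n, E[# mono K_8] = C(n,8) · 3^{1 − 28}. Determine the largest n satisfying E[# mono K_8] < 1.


We need C(n, 8) · 3^{1 − 28} < 1, i.e. C(n, 8) < 3^{28 − 1} = 7625597484987.
Check values of n near the boundary:
  n = 154: C(154, 8) = 6521818990995; 6521818990995 < 7625597484987? YES
  n = 155: C(155, 8) = 6876747915675; 6876747915675 < 7625597484987? YES
  n = 156: C(156, 8) = 7248464019225; 7248464019225 < 7625597484987? YES
  n = 157: C(157, 8) = 7637643295425; 7637643295425 < 7625597484987? NO
  n = 158: C(158, 8) = 8044984271181; 8044984271181 < 7625597484987? NO
The largest n with C(n, 8) < 7625597484987 is n = 156 (where E[X] = 805384891025/847288609443 ≈ 0.951). Hence R_3(8) > 156, i.e. R_3(8) ≥ 157.

Largest n = 156; hence R_3(8) > 156.


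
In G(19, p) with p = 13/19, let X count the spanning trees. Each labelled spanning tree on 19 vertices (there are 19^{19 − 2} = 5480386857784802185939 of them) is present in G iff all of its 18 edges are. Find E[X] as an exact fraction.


K_19 has 19^{19 − 2} = 5480386857784802185939 labelled spanning trees.
For each such spanning tree H, let X_H = 1 if all 18 edges of H are present in G. Then P[X_H = 1] = p^{18} = (13/19)^{18} = 112455406951957393129/104127350297911241532841.
By linearity: E[X] = Σ_H E[X_H] = 5480386857784802185939 · p^{18} = 5480386857784802185939 · 112455406951957393129/104127350297911241532841 = 112455406951957393129/19.
Numerically: E[X] ≈ 5.92e+18.

E[X] = 5480386857784802185939 · (13/19)^{18} = 112455406951957393129/19 ≈ 5.92e+18.


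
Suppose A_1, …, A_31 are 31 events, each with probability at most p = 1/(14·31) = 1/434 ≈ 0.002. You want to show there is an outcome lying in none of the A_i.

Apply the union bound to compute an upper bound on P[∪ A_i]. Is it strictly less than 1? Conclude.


Union bound: P[∪_{i=1}^{31} A_i] ≤ Σ_i P[A_i] ≤ 31·p = 31·(1/434) = 1/14.
Numerically: 1/14 ≈ 0.071.
Is 1/14 < 1? YES.
Since P[∪ A_i] ≤ 1/14 < 1, the complement has P[∩ A_i^c] ≥ 1 − 1/14 = 13/14 > 0, so some outcome avoids every A_i.

31·p = 1/14 ≈ 0.071; existence CERTIFIED by the union bound.


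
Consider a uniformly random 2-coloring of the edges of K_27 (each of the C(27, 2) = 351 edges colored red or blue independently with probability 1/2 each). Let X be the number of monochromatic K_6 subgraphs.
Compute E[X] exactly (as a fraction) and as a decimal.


Let X = Σ_S X_S over the C(27, 6) = 296010 subsets S of size 6, where X_S = 1 if the K_6 on S is monochromatic.
For a fixed S, the K_6 on S has C(6, 2) = 15 edges. P[all 15 edges red] = (1/2)^15, and likewise for blue, so P[monochromatic] = 2·(1/2)^15 = 2^{1 − 15} = 1/16384.
Summing: E[X] = C(27, 6) · 2^{1 − 15} = 296010 · 1/16384 = 148005/8192.
Numerically: E[X] ≈ 18.0670.

E[X] = C(27,6)·2^(1−C(6,2)) = 148005/8192 ≈ 18.0670.


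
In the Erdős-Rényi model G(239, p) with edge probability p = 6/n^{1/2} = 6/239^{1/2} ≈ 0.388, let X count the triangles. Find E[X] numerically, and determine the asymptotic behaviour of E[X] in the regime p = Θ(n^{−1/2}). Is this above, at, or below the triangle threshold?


Number of potential triangles: C(239, 3) = 2246839.
Each occurs with probability p³ ≈ (0.388)³ ≈ 5.84597e-02.
By linearity: E[X] = C(239, 3)·p³ ≈ 2246839 · 5.84597e-02 ≈ 131349.630.
Since α = 1/2 < 1, p = c/n^{1/2} ≫ 1/n is above the triangle threshold p ~ 1/n. Asymptotically E[X] ~ (c³/6)·n^{3(1−α)} = (6³/6)·n^{1.5} → ∞; triangles are abundant w.h.p.

E[X] ≈ 131349.630; in regime p = Θ(1/n^{1/2}) E[X] diverges (above the triangle threshold p ~ 1/n).


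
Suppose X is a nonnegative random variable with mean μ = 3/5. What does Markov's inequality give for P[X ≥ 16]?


μ = E[X] = 3/5, a = 16.
Markov: P[X ≥ 16] ≤ μ/a = (3/5)/16 = 3/80.
Numerically: ≈ 0.037500.
(Since a = 16 > μ = 0.600000, the bound 3/80 is < 1 and informative.)

P[X ≥ 16] ≤ 3/80 ≈ 0.037500.
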